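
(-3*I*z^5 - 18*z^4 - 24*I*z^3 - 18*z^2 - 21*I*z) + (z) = -3*I*z^5 - 18*z^4 - 24*I*z^3 - 18*z^2 + z - 21*I*z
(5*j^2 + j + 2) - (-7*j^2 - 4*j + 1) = 12*j^2 + 5*j + 1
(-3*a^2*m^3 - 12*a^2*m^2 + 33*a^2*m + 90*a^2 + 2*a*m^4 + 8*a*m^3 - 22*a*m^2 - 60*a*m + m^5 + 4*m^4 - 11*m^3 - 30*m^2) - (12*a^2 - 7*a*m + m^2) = -3*a^2*m^3 - 12*a^2*m^2 + 33*a^2*m + 78*a^2 + 2*a*m^4 + 8*a*m^3 - 22*a*m^2 - 53*a*m + m^5 + 4*m^4 - 11*m^3 - 31*m^2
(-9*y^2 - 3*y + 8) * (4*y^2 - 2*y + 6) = -36*y^4 + 6*y^3 - 16*y^2 - 34*y + 48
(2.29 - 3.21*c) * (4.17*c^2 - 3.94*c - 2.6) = -13.3857*c^3 + 22.1967*c^2 - 0.676600000000001*c - 5.954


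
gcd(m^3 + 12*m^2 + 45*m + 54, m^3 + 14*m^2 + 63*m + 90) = m^2 + 9*m + 18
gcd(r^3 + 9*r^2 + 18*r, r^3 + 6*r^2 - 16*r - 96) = r + 6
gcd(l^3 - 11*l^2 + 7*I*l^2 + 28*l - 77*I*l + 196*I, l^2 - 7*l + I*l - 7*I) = l - 7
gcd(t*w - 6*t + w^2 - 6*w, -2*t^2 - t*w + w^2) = t + w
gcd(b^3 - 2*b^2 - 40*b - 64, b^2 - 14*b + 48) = b - 8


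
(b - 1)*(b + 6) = b^2 + 5*b - 6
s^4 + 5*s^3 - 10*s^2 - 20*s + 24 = (s - 2)*(s - 1)*(s + 2)*(s + 6)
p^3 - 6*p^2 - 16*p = p*(p - 8)*(p + 2)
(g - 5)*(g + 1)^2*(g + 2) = g^4 - g^3 - 15*g^2 - 23*g - 10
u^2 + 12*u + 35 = (u + 5)*(u + 7)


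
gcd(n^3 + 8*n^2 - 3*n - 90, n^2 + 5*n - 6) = n + 6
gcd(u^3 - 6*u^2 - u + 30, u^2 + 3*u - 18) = u - 3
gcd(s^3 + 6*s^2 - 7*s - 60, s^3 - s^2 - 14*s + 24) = s^2 + s - 12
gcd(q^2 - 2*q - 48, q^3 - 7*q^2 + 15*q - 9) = 1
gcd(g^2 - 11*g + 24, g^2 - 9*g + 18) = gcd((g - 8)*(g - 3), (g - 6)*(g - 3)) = g - 3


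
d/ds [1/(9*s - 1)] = -9/(9*s - 1)^2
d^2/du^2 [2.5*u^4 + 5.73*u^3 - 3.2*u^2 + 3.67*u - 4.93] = 30.0*u^2 + 34.38*u - 6.4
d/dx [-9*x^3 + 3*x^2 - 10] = 3*x*(2 - 9*x)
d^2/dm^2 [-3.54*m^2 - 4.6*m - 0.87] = -7.08000000000000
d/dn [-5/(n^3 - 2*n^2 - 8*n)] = 5*(3*n^2 - 4*n - 8)/(n^2*(-n^2 + 2*n + 8)^2)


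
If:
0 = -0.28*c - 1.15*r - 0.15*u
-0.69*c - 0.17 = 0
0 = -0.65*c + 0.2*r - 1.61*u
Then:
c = -0.25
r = 0.05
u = 0.11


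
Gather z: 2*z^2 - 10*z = 2*z^2 - 10*z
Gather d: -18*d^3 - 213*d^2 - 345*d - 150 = -18*d^3 - 213*d^2 - 345*d - 150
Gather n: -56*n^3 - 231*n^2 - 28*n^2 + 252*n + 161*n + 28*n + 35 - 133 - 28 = -56*n^3 - 259*n^2 + 441*n - 126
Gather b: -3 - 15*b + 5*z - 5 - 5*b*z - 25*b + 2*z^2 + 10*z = b*(-5*z - 40) + 2*z^2 + 15*z - 8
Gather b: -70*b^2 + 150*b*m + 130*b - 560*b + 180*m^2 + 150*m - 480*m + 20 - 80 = -70*b^2 + b*(150*m - 430) + 180*m^2 - 330*m - 60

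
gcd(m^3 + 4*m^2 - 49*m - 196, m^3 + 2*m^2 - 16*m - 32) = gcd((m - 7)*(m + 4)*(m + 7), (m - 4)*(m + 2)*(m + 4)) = m + 4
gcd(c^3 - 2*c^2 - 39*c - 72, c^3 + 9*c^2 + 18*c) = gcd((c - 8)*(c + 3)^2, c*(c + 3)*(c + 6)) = c + 3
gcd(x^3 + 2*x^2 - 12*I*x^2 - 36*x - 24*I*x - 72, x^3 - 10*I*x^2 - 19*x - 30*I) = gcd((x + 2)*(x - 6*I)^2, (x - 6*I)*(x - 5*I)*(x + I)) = x - 6*I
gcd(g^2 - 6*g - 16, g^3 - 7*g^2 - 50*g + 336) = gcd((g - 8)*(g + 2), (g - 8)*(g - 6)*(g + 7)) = g - 8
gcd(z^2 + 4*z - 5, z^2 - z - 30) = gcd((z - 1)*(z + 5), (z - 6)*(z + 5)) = z + 5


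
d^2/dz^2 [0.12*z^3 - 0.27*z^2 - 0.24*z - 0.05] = 0.72*z - 0.54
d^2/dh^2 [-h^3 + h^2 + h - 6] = 2 - 6*h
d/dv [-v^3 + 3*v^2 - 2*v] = -3*v^2 + 6*v - 2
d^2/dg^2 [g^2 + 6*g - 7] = 2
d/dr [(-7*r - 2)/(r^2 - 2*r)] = (7*r^2 + 4*r - 4)/(r^2*(r^2 - 4*r + 4))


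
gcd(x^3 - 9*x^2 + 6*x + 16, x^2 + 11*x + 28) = 1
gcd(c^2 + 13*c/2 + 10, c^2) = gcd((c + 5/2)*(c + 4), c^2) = 1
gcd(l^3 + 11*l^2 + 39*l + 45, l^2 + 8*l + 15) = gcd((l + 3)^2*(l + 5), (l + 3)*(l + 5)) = l^2 + 8*l + 15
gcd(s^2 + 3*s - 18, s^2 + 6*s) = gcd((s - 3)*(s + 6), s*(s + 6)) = s + 6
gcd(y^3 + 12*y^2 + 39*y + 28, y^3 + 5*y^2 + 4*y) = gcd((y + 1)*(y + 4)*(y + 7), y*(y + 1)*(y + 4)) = y^2 + 5*y + 4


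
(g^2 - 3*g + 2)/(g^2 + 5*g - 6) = (g - 2)/(g + 6)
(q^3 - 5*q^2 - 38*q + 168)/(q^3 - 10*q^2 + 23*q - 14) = (q^2 + 2*q - 24)/(q^2 - 3*q + 2)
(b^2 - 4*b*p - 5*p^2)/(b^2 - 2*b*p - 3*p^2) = (-b + 5*p)/(-b + 3*p)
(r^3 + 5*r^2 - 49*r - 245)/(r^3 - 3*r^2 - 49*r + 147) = (r + 5)/(r - 3)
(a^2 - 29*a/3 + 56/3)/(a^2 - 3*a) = (3*a^2 - 29*a + 56)/(3*a*(a - 3))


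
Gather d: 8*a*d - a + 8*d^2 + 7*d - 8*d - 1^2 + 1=-a + 8*d^2 + d*(8*a - 1)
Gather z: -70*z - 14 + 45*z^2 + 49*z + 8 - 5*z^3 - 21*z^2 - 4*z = -5*z^3 + 24*z^2 - 25*z - 6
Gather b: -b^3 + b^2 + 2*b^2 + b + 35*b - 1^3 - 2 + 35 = -b^3 + 3*b^2 + 36*b + 32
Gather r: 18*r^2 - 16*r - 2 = 18*r^2 - 16*r - 2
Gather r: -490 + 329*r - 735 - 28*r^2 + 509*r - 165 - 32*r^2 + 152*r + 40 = -60*r^2 + 990*r - 1350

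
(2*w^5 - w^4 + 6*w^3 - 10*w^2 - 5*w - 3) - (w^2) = 2*w^5 - w^4 + 6*w^3 - 11*w^2 - 5*w - 3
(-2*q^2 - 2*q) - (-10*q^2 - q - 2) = 8*q^2 - q + 2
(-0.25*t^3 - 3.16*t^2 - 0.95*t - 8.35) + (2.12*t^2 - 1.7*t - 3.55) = -0.25*t^3 - 1.04*t^2 - 2.65*t - 11.9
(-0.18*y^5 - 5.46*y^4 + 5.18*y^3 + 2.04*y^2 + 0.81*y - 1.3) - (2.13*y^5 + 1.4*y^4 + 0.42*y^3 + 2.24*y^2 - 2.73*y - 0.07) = -2.31*y^5 - 6.86*y^4 + 4.76*y^3 - 0.2*y^2 + 3.54*y - 1.23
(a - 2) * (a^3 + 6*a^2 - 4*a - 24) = a^4 + 4*a^3 - 16*a^2 - 16*a + 48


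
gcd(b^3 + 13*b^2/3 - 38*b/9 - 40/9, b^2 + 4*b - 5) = b + 5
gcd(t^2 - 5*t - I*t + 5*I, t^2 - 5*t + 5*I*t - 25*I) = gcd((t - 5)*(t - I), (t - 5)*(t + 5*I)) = t - 5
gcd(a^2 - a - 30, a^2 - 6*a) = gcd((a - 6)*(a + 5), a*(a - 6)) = a - 6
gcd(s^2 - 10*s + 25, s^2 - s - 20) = s - 5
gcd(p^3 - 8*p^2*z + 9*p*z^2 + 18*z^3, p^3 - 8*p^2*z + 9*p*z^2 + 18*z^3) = p^3 - 8*p^2*z + 9*p*z^2 + 18*z^3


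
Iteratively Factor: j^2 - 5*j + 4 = (j - 4)*(j - 1)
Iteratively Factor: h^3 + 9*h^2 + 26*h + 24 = (h + 2)*(h^2 + 7*h + 12) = (h + 2)*(h + 3)*(h + 4)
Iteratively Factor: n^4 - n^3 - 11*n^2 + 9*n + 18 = (n + 3)*(n^3 - 4*n^2 + n + 6) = (n - 2)*(n + 3)*(n^2 - 2*n - 3) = (n - 2)*(n + 1)*(n + 3)*(n - 3)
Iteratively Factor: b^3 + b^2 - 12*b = (b)*(b^2 + b - 12) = b*(b - 3)*(b + 4)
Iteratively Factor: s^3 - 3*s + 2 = (s - 1)*(s^2 + s - 2) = (s - 1)*(s + 2)*(s - 1)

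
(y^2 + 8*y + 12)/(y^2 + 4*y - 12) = (y + 2)/(y - 2)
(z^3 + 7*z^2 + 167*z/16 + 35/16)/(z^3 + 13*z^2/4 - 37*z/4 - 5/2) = (z + 7/4)/(z - 2)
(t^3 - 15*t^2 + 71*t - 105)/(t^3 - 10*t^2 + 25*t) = (t^2 - 10*t + 21)/(t*(t - 5))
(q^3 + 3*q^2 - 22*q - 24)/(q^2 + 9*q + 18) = (q^2 - 3*q - 4)/(q + 3)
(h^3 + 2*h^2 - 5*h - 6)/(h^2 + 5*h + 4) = (h^2 + h - 6)/(h + 4)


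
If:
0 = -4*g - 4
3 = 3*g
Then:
No Solution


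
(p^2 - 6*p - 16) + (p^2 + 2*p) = 2*p^2 - 4*p - 16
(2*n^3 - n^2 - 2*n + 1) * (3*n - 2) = 6*n^4 - 7*n^3 - 4*n^2 + 7*n - 2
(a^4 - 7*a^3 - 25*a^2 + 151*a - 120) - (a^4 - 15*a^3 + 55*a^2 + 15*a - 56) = 8*a^3 - 80*a^2 + 136*a - 64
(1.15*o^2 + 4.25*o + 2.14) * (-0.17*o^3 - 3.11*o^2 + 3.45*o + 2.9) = -0.1955*o^5 - 4.299*o^4 - 9.6138*o^3 + 11.3421*o^2 + 19.708*o + 6.206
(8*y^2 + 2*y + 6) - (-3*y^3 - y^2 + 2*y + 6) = 3*y^3 + 9*y^2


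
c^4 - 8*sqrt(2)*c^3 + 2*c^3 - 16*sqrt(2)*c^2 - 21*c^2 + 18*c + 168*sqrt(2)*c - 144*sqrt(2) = (c - 3)*(c - 1)*(c + 6)*(c - 8*sqrt(2))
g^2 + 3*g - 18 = (g - 3)*(g + 6)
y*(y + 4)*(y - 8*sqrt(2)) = y^3 - 8*sqrt(2)*y^2 + 4*y^2 - 32*sqrt(2)*y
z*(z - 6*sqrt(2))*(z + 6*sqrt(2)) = z^3 - 72*z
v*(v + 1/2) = v^2 + v/2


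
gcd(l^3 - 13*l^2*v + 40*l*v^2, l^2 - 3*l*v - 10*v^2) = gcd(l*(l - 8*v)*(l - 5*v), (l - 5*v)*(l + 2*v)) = -l + 5*v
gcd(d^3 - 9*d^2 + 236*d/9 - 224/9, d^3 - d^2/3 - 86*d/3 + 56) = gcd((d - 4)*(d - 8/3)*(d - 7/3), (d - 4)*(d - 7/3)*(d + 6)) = d^2 - 19*d/3 + 28/3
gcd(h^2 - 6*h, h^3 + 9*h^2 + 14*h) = h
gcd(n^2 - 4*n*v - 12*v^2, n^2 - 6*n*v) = -n + 6*v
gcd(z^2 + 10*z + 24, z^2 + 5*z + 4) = z + 4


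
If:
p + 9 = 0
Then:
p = -9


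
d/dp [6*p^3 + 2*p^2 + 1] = 2*p*(9*p + 2)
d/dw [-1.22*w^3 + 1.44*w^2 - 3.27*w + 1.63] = -3.66*w^2 + 2.88*w - 3.27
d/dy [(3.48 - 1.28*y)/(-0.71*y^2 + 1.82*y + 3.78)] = (-0.9088*y^2 + 4.9416*y - 11.172)/(0.5041*y^4 - 2.5844*y^3 - 2.0552*y^2 + 13.7592*y + 14.2884)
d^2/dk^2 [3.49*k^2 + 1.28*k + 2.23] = 6.98000000000000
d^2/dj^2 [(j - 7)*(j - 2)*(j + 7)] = 6*j - 4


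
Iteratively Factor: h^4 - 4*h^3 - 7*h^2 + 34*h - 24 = (h - 4)*(h^3 - 7*h + 6) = (h - 4)*(h - 1)*(h^2 + h - 6) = (h - 4)*(h - 1)*(h + 3)*(h - 2)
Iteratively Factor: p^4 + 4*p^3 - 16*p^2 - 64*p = (p - 4)*(p^3 + 8*p^2 + 16*p) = (p - 4)*(p + 4)*(p^2 + 4*p) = (p - 4)*(p + 4)^2*(p)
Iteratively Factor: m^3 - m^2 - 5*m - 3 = (m - 3)*(m^2 + 2*m + 1) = (m - 3)*(m + 1)*(m + 1)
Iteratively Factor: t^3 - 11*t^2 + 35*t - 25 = (t - 1)*(t^2 - 10*t + 25) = (t - 5)*(t - 1)*(t - 5)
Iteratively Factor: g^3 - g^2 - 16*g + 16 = (g + 4)*(g^2 - 5*g + 4) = (g - 4)*(g + 4)*(g - 1)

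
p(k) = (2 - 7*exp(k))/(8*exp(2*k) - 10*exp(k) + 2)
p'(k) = (2 - 7*exp(k))*(-16*exp(2*k) + 10*exp(k))/(8*exp(2*k) - 10*exp(k) + 2)^2 - 7*exp(k)/(8*exp(2*k) - 10*exp(k) + 2)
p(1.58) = -0.23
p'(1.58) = 0.28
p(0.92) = -0.57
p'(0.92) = 0.94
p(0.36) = -1.96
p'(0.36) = 6.40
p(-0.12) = 7.30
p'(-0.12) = 57.89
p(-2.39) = 1.18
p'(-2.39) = 0.24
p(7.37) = -0.00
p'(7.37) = 0.00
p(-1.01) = 0.95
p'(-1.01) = 1.91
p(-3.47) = 1.05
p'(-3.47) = 0.05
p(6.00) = 0.00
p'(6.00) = 0.00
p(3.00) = -0.05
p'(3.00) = 0.05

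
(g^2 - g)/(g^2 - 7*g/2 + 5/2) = 2*g/(2*g - 5)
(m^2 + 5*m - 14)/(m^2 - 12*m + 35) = (m^2 + 5*m - 14)/(m^2 - 12*m + 35)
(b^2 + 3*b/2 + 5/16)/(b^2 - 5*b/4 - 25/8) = (4*b + 1)/(2*(2*b - 5))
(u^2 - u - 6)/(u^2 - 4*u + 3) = (u + 2)/(u - 1)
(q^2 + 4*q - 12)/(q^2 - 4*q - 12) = (-q^2 - 4*q + 12)/(-q^2 + 4*q + 12)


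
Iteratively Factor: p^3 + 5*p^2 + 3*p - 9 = (p + 3)*(p^2 + 2*p - 3) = (p + 3)^2*(p - 1)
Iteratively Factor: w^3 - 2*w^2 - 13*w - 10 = (w + 1)*(w^2 - 3*w - 10) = (w - 5)*(w + 1)*(w + 2)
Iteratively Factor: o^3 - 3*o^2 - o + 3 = (o + 1)*(o^2 - 4*o + 3) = (o - 3)*(o + 1)*(o - 1)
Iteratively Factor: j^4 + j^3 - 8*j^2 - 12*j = (j - 3)*(j^3 + 4*j^2 + 4*j) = (j - 3)*(j + 2)*(j^2 + 2*j) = (j - 3)*(j + 2)^2*(j)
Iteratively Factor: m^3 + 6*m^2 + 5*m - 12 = (m + 3)*(m^2 + 3*m - 4) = (m + 3)*(m + 4)*(m - 1)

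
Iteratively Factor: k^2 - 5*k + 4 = (k - 1)*(k - 4)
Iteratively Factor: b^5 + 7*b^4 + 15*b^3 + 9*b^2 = (b)*(b^4 + 7*b^3 + 15*b^2 + 9*b) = b*(b + 3)*(b^3 + 4*b^2 + 3*b) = b^2*(b + 3)*(b^2 + 4*b + 3) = b^2*(b + 1)*(b + 3)*(b + 3)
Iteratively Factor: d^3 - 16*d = (d - 4)*(d^2 + 4*d) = d*(d - 4)*(d + 4)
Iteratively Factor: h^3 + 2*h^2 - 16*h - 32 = (h - 4)*(h^2 + 6*h + 8) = (h - 4)*(h + 2)*(h + 4)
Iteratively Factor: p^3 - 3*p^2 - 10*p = (p + 2)*(p^2 - 5*p) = p*(p + 2)*(p - 5)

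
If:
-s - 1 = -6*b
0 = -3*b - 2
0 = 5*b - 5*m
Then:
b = -2/3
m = -2/3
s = -5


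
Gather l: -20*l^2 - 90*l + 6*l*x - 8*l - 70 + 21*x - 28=-20*l^2 + l*(6*x - 98) + 21*x - 98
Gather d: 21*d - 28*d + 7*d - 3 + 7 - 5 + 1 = 0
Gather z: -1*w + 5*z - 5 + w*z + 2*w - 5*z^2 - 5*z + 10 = w*z + w - 5*z^2 + 5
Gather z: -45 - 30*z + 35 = -30*z - 10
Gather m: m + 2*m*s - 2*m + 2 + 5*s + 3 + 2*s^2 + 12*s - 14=m*(2*s - 1) + 2*s^2 + 17*s - 9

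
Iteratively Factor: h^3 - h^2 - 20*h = (h - 5)*(h^2 + 4*h) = h*(h - 5)*(h + 4)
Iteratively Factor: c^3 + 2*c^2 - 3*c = (c)*(c^2 + 2*c - 3) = c*(c + 3)*(c - 1)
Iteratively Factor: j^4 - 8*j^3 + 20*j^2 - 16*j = (j)*(j^3 - 8*j^2 + 20*j - 16) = j*(j - 4)*(j^2 - 4*j + 4) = j*(j - 4)*(j - 2)*(j - 2)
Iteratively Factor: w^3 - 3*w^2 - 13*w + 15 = (w - 5)*(w^2 + 2*w - 3) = (w - 5)*(w + 3)*(w - 1)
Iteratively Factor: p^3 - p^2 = (p)*(p^2 - p) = p*(p - 1)*(p)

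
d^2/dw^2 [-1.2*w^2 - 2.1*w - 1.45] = -2.40000000000000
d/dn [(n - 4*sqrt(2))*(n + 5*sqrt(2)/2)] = 2*n - 3*sqrt(2)/2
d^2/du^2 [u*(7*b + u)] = 2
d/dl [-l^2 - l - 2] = -2*l - 1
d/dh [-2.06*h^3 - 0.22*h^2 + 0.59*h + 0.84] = -6.18*h^2 - 0.44*h + 0.59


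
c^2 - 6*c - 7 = (c - 7)*(c + 1)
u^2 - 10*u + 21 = (u - 7)*(u - 3)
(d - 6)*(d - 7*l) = d^2 - 7*d*l - 6*d + 42*l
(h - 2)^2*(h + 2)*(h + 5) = h^4 + 3*h^3 - 14*h^2 - 12*h + 40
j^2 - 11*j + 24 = (j - 8)*(j - 3)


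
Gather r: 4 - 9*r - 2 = 2 - 9*r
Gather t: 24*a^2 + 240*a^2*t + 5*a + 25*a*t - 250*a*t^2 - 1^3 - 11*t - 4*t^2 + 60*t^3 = 24*a^2 + 5*a + 60*t^3 + t^2*(-250*a - 4) + t*(240*a^2 + 25*a - 11) - 1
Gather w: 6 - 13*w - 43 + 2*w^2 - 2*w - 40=2*w^2 - 15*w - 77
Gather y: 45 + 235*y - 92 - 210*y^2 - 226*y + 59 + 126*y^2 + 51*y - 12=-84*y^2 + 60*y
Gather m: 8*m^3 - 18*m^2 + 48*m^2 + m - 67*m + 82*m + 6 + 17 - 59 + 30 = 8*m^3 + 30*m^2 + 16*m - 6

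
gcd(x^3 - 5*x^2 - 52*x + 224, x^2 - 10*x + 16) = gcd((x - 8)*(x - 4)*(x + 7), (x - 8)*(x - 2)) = x - 8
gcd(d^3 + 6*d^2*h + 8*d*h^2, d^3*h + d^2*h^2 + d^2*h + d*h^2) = d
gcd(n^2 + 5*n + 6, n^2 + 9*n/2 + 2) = 1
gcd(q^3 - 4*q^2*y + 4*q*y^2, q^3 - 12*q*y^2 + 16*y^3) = q^2 - 4*q*y + 4*y^2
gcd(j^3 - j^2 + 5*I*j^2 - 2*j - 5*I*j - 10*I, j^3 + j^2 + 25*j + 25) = j^2 + j*(1 + 5*I) + 5*I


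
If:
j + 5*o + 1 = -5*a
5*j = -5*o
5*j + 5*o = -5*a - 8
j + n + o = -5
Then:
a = -8/5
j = -7/4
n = -5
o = 7/4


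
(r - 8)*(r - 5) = r^2 - 13*r + 40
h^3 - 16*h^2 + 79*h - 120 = (h - 8)*(h - 5)*(h - 3)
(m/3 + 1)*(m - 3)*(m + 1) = m^3/3 + m^2/3 - 3*m - 3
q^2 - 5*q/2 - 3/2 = (q - 3)*(q + 1/2)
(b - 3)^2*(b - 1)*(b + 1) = b^4 - 6*b^3 + 8*b^2 + 6*b - 9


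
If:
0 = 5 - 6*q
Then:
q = 5/6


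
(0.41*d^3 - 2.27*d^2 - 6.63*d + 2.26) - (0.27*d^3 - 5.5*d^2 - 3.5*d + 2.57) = 0.14*d^3 + 3.23*d^2 - 3.13*d - 0.31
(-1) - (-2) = 1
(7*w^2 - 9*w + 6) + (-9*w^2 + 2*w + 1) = -2*w^2 - 7*w + 7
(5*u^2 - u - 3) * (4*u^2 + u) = 20*u^4 + u^3 - 13*u^2 - 3*u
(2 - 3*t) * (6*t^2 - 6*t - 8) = -18*t^3 + 30*t^2 + 12*t - 16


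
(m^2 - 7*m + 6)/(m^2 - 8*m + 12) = (m - 1)/(m - 2)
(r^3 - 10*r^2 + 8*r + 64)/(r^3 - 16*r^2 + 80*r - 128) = (r + 2)/(r - 4)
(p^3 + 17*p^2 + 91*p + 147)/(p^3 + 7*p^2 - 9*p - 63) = (p + 7)/(p - 3)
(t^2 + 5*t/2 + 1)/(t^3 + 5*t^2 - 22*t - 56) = (t + 1/2)/(t^2 + 3*t - 28)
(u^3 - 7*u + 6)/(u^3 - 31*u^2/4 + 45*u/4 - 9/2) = 4*(u^2 + u - 6)/(4*u^2 - 27*u + 18)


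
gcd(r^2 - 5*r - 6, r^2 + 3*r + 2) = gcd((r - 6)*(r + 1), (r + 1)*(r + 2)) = r + 1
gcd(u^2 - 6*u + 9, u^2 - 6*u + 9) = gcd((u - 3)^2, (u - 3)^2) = u^2 - 6*u + 9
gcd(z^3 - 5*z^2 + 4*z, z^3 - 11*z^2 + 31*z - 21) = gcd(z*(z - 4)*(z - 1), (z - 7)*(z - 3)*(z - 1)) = z - 1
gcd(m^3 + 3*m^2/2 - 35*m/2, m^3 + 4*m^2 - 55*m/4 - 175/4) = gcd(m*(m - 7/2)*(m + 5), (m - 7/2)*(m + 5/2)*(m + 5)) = m^2 + 3*m/2 - 35/2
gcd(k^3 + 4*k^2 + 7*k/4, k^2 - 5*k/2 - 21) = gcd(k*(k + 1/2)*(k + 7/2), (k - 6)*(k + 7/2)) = k + 7/2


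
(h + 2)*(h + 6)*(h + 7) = h^3 + 15*h^2 + 68*h + 84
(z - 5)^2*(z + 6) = z^3 - 4*z^2 - 35*z + 150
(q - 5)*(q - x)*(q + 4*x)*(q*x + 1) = q^4*x + 3*q^3*x^2 - 5*q^3*x + q^3 - 4*q^2*x^3 - 15*q^2*x^2 + 3*q^2*x - 5*q^2 + 20*q*x^3 - 4*q*x^2 - 15*q*x + 20*x^2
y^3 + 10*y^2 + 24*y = y*(y + 4)*(y + 6)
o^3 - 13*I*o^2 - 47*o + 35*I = (o - 7*I)*(o - 5*I)*(o - I)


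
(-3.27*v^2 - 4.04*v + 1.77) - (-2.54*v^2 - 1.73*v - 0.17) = -0.73*v^2 - 2.31*v + 1.94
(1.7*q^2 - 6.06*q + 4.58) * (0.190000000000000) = 0.323*q^2 - 1.1514*q + 0.8702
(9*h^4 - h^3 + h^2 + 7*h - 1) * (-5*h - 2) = -45*h^5 - 13*h^4 - 3*h^3 - 37*h^2 - 9*h + 2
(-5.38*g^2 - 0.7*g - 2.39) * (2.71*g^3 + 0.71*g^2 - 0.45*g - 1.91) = -14.5798*g^5 - 5.7168*g^4 - 4.5529*g^3 + 8.8939*g^2 + 2.4125*g + 4.5649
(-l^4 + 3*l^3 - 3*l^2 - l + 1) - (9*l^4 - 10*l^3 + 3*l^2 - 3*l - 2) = -10*l^4 + 13*l^3 - 6*l^2 + 2*l + 3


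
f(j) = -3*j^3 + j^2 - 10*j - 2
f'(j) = -9*j^2 + 2*j - 10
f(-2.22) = 57.95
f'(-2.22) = -58.80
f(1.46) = -23.80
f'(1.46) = -26.26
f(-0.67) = 6.05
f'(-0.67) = -15.38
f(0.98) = -13.66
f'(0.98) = -16.68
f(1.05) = -14.87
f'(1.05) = -17.82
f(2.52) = -68.86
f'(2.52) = -62.11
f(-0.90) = 10.00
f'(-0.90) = -19.09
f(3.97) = -213.65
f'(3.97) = -143.91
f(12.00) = -5162.00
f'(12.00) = -1282.00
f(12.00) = -5162.00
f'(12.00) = -1282.00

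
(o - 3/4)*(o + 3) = o^2 + 9*o/4 - 9/4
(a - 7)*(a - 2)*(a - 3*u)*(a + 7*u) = a^4 + 4*a^3*u - 9*a^3 - 21*a^2*u^2 - 36*a^2*u + 14*a^2 + 189*a*u^2 + 56*a*u - 294*u^2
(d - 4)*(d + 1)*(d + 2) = d^3 - d^2 - 10*d - 8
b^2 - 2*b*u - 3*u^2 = (b - 3*u)*(b + u)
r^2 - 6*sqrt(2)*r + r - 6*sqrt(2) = (r + 1)*(r - 6*sqrt(2))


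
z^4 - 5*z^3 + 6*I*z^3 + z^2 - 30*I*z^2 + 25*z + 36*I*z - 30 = (z - 3)*(z - 2)*(z + I)*(z + 5*I)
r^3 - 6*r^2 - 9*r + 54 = (r - 6)*(r - 3)*(r + 3)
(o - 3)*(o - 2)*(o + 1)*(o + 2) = o^4 - 2*o^3 - 7*o^2 + 8*o + 12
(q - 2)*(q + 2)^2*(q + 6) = q^4 + 8*q^3 + 8*q^2 - 32*q - 48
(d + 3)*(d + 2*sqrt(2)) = d^2 + 2*sqrt(2)*d + 3*d + 6*sqrt(2)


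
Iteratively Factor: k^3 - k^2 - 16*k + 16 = (k + 4)*(k^2 - 5*k + 4) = (k - 1)*(k + 4)*(k - 4)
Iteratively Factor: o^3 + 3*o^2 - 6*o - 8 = (o + 1)*(o^2 + 2*o - 8) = (o + 1)*(o + 4)*(o - 2)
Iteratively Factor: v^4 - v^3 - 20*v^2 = (v)*(v^3 - v^2 - 20*v) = v^2*(v^2 - v - 20) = v^2*(v - 5)*(v + 4)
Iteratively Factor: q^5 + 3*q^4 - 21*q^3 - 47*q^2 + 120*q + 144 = (q - 3)*(q^4 + 6*q^3 - 3*q^2 - 56*q - 48) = (q - 3)*(q + 1)*(q^3 + 5*q^2 - 8*q - 48) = (q - 3)^2*(q + 1)*(q^2 + 8*q + 16) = (q - 3)^2*(q + 1)*(q + 4)*(q + 4)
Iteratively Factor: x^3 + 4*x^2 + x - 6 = (x - 1)*(x^2 + 5*x + 6) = (x - 1)*(x + 3)*(x + 2)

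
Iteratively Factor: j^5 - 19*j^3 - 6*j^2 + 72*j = (j - 2)*(j^4 + 2*j^3 - 15*j^2 - 36*j) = j*(j - 2)*(j^3 + 2*j^2 - 15*j - 36) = j*(j - 4)*(j - 2)*(j^2 + 6*j + 9) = j*(j - 4)*(j - 2)*(j + 3)*(j + 3)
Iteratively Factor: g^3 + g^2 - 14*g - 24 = (g + 3)*(g^2 - 2*g - 8) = (g - 4)*(g + 3)*(g + 2)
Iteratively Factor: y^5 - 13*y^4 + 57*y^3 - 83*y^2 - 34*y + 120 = (y - 2)*(y^4 - 11*y^3 + 35*y^2 - 13*y - 60) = (y - 3)*(y - 2)*(y^3 - 8*y^2 + 11*y + 20) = (y - 5)*(y - 3)*(y - 2)*(y^2 - 3*y - 4) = (y - 5)*(y - 4)*(y - 3)*(y - 2)*(y + 1)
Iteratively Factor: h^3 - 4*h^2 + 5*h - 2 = (h - 1)*(h^2 - 3*h + 2) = (h - 2)*(h - 1)*(h - 1)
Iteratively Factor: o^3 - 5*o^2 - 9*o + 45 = (o - 5)*(o^2 - 9) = (o - 5)*(o + 3)*(o - 3)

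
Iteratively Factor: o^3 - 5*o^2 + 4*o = (o)*(o^2 - 5*o + 4) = o*(o - 4)*(o - 1)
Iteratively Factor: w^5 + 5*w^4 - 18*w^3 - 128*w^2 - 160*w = (w - 5)*(w^4 + 10*w^3 + 32*w^2 + 32*w) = (w - 5)*(w + 4)*(w^3 + 6*w^2 + 8*w) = (w - 5)*(w + 4)^2*(w^2 + 2*w) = (w - 5)*(w + 2)*(w + 4)^2*(w)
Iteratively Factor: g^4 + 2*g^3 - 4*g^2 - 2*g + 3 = (g - 1)*(g^3 + 3*g^2 - g - 3) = (g - 1)^2*(g^2 + 4*g + 3) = (g - 1)^2*(g + 1)*(g + 3)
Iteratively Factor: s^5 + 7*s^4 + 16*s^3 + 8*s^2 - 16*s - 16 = (s + 2)*(s^4 + 5*s^3 + 6*s^2 - 4*s - 8) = (s + 2)^2*(s^3 + 3*s^2 - 4) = (s + 2)^3*(s^2 + s - 2) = (s + 2)^4*(s - 1)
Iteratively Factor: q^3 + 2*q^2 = (q)*(q^2 + 2*q) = q^2*(q + 2)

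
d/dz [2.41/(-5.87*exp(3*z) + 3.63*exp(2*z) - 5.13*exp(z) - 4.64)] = (42.4401*exp(2*z) - 17.4966*exp(z) + 12.3633)*exp(z)/(5.87*exp(3*z) - 3.63*exp(2*z) + 5.13*exp(z) + 4.64)^2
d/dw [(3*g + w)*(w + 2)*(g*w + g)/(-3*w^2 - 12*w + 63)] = g*(-3*g*w^2 + 138*g*w + 213*g - w^4 - 8*w^3 + 53*w^2 + 126*w + 42)/(3*(w^4 + 8*w^3 - 26*w^2 - 168*w + 441))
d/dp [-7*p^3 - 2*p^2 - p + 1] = -21*p^2 - 4*p - 1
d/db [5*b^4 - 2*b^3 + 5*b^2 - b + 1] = 20*b^3 - 6*b^2 + 10*b - 1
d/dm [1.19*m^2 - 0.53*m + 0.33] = 2.38*m - 0.53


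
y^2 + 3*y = y*(y + 3)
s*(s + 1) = s^2 + s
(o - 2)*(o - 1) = o^2 - 3*o + 2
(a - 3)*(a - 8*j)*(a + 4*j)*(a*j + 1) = a^4*j - 4*a^3*j^2 - 3*a^3*j + a^3 - 32*a^2*j^3 + 12*a^2*j^2 - 4*a^2*j - 3*a^2 + 96*a*j^3 - 32*a*j^2 + 12*a*j + 96*j^2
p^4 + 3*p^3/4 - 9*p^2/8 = p^2*(p - 3/4)*(p + 3/2)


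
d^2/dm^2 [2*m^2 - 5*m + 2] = 4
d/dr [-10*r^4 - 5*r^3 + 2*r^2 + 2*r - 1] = -40*r^3 - 15*r^2 + 4*r + 2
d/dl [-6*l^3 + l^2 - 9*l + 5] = -18*l^2 + 2*l - 9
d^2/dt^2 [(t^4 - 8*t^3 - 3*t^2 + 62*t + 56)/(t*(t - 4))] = 2 - 28/t^3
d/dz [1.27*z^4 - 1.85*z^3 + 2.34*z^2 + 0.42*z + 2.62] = 5.08*z^3 - 5.55*z^2 + 4.68*z + 0.42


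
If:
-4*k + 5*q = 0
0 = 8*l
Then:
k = 5*q/4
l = 0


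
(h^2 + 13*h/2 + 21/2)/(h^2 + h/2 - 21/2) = (h + 3)/(h - 3)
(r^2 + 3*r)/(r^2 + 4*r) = (r + 3)/(r + 4)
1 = 1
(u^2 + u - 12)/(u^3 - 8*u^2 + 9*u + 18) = (u + 4)/(u^2 - 5*u - 6)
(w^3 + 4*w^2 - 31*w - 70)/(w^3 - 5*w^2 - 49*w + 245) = (w + 2)/(w - 7)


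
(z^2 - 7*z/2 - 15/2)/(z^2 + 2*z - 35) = (z + 3/2)/(z + 7)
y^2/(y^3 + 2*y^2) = 1/(y + 2)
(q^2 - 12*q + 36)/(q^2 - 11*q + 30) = (q - 6)/(q - 5)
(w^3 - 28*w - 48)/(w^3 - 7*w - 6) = (-w^3 + 28*w + 48)/(-w^3 + 7*w + 6)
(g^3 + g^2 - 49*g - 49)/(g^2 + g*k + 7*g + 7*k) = (g^2 - 6*g - 7)/(g + k)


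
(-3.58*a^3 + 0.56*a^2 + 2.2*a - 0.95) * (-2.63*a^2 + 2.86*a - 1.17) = 9.4154*a^5 - 11.7116*a^4 + 0.00419999999999998*a^3 + 8.1353*a^2 - 5.291*a + 1.1115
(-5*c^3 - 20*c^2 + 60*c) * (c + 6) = -5*c^4 - 50*c^3 - 60*c^2 + 360*c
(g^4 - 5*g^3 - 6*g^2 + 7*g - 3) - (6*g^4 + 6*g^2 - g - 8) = -5*g^4 - 5*g^3 - 12*g^2 + 8*g + 5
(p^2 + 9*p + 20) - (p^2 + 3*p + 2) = 6*p + 18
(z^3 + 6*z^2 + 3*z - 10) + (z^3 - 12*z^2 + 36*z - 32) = 2*z^3 - 6*z^2 + 39*z - 42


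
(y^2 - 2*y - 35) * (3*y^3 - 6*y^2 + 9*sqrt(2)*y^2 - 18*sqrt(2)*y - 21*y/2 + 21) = 3*y^5 - 12*y^4 + 9*sqrt(2)*y^4 - 207*y^3/2 - 36*sqrt(2)*y^3 - 279*sqrt(2)*y^2 + 252*y^2 + 651*y/2 + 630*sqrt(2)*y - 735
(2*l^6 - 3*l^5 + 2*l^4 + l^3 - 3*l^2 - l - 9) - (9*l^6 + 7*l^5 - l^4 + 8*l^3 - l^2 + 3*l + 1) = -7*l^6 - 10*l^5 + 3*l^4 - 7*l^3 - 2*l^2 - 4*l - 10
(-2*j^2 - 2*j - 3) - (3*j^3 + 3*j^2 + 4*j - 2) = -3*j^3 - 5*j^2 - 6*j - 1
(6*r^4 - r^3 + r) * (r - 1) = 6*r^5 - 7*r^4 + r^3 + r^2 - r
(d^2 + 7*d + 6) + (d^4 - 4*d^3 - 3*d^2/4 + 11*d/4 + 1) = d^4 - 4*d^3 + d^2/4 + 39*d/4 + 7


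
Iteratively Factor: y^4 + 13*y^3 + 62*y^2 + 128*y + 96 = (y + 3)*(y^3 + 10*y^2 + 32*y + 32) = (y + 3)*(y + 4)*(y^2 + 6*y + 8) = (y + 2)*(y + 3)*(y + 4)*(y + 4)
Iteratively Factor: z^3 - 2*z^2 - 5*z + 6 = (z + 2)*(z^2 - 4*z + 3) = (z - 3)*(z + 2)*(z - 1)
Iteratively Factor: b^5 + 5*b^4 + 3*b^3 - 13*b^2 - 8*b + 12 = (b - 1)*(b^4 + 6*b^3 + 9*b^2 - 4*b - 12) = (b - 1)^2*(b^3 + 7*b^2 + 16*b + 12) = (b - 1)^2*(b + 3)*(b^2 + 4*b + 4) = (b - 1)^2*(b + 2)*(b + 3)*(b + 2)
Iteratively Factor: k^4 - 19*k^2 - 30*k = (k)*(k^3 - 19*k - 30) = k*(k + 3)*(k^2 - 3*k - 10) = k*(k + 2)*(k + 3)*(k - 5)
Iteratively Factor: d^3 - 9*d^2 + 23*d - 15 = (d - 3)*(d^2 - 6*d + 5) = (d - 3)*(d - 1)*(d - 5)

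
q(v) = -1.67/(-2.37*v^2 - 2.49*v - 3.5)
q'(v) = -1.67*(4.74*v + 2.49)/(-2.37*v^2 - 2.49*v - 3.5)^2 = (-7.9158*v - 4.1583)/(2.37*v^2 + 2.49*v + 3.5)^2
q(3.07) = 0.05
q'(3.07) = -0.03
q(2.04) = 0.09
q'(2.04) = -0.06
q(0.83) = 0.23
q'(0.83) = -0.21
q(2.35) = 0.07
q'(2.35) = -0.05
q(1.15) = 0.18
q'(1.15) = -0.15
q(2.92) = 0.05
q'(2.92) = -0.03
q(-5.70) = 0.03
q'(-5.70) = 0.01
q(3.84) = 0.03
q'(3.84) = -0.01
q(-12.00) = 0.01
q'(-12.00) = 0.00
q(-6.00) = 0.02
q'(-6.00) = 0.01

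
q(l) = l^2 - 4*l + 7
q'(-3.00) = -10.00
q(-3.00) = 28.00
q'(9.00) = 14.00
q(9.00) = 52.00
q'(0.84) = -2.32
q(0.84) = 4.35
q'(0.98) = -2.04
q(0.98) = 4.04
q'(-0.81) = -5.62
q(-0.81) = 10.90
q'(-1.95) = -7.90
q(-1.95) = 18.60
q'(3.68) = 3.36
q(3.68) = 5.82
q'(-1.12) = -6.24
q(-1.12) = 12.73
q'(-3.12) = -10.24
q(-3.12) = 29.21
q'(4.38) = 4.76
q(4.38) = 8.66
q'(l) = 2*l - 4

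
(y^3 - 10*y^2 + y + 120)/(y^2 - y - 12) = (y^2 - 13*y + 40)/(y - 4)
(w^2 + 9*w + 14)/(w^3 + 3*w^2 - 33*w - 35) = (w + 2)/(w^2 - 4*w - 5)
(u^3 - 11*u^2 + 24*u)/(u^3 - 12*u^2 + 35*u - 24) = u/(u - 1)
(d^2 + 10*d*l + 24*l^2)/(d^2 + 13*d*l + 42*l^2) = (d + 4*l)/(d + 7*l)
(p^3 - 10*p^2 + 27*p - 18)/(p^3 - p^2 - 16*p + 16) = (p^2 - 9*p + 18)/(p^2 - 16)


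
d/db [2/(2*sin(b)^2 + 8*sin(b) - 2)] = -2*(sin(b) + 2)*cos(b)/(4*sin(b) - cos(b)^2)^2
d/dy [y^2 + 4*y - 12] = 2*y + 4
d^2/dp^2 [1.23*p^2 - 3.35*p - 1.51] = 2.46000000000000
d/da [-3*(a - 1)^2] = 6 - 6*a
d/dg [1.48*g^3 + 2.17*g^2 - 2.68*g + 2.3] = 4.44*g^2 + 4.34*g - 2.68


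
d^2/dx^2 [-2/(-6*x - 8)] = 18/(3*x + 4)^3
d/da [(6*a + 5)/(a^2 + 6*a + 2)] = 2*(3*a^2 + 18*a - (a + 3)*(6*a + 5) + 6)/(a^2 + 6*a + 2)^2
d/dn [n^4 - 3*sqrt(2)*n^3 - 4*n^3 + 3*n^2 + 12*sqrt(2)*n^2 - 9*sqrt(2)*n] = 4*n^3 - 9*sqrt(2)*n^2 - 12*n^2 + 6*n + 24*sqrt(2)*n - 9*sqrt(2)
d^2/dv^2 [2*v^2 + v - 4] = 4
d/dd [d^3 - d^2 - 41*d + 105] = 3*d^2 - 2*d - 41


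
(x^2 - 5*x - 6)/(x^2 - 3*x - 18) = (x + 1)/(x + 3)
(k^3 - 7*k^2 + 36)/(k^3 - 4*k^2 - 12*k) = (k - 3)/k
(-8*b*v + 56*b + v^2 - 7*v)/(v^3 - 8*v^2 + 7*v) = (-8*b + v)/(v*(v - 1))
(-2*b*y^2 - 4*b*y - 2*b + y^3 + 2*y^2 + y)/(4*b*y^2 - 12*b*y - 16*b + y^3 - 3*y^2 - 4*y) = (-2*b*y - 2*b + y^2 + y)/(4*b*y - 16*b + y^2 - 4*y)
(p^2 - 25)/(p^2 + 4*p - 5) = (p - 5)/(p - 1)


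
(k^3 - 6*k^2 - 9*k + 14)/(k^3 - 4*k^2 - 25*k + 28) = (k + 2)/(k + 4)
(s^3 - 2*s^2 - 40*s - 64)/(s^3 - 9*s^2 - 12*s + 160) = (s + 2)/(s - 5)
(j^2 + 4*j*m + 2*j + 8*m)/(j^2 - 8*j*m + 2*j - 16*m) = (j + 4*m)/(j - 8*m)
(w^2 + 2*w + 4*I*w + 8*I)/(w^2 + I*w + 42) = (w^2 + w*(2 + 4*I) + 8*I)/(w^2 + I*w + 42)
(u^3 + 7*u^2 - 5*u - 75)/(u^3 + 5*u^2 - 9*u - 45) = (u + 5)/(u + 3)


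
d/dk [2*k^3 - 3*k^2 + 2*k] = 6*k^2 - 6*k + 2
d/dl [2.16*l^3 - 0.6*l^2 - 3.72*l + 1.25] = 6.48*l^2 - 1.2*l - 3.72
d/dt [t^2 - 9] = 2*t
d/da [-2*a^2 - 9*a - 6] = -4*a - 9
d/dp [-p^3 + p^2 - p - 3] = -3*p^2 + 2*p - 1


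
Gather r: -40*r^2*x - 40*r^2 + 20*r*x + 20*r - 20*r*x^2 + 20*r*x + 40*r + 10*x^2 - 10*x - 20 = r^2*(-40*x - 40) + r*(-20*x^2 + 40*x + 60) + 10*x^2 - 10*x - 20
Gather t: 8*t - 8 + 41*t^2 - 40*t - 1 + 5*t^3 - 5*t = 5*t^3 + 41*t^2 - 37*t - 9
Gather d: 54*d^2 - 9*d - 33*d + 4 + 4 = 54*d^2 - 42*d + 8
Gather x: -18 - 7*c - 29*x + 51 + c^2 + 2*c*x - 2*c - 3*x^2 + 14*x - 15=c^2 - 9*c - 3*x^2 + x*(2*c - 15) + 18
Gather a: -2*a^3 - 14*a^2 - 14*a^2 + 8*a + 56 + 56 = -2*a^3 - 28*a^2 + 8*a + 112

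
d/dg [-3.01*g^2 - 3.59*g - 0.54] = -6.02*g - 3.59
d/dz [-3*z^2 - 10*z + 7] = -6*z - 10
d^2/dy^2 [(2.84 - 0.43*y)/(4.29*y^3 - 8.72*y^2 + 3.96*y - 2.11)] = (-47.482578*y^5 + 723.726432*y^4 - 1750.638872*y^3 + 1538.468868*y^2 - 386.697336*y - 22.621784)/(78.953589*y^9 - 481.451256*y^8 + 1197.254916*y^7 - 1668.385889*y^6 + 1578.753792*y^5 - 1106.626872*y^4 + 556.562655*y^3 - 215.731464*y^2 + 52.890948*y - 9.393931)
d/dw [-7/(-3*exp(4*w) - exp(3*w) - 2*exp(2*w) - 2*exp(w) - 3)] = (-84*exp(3*w) - 21*exp(2*w) - 28*exp(w) - 14)*exp(w)/(3*exp(4*w) + exp(3*w) + 2*exp(2*w) + 2*exp(w) + 3)^2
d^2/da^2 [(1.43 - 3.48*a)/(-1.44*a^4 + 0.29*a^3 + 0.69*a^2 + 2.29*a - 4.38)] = (86.593536*a^7 - 82.556928*a^6 - 1.07531999999999*a^5 + 97.164084*a^4 - 426.005616*a^3 + 151.492188*a^2 + 38.647962*a + 46.168574)/(2.985984*a^12 - 1.804032*a^11 - 3.92904*a^10 - 12.541157*a^9 + 34.867593*a^8 + 1.685562*a^7 - 5.43010499999999*a^6 - 89.235474*a^5 + 95.729823*a^4 + 12.825611*a^3 + 29.195766*a^2 - 131.796828*a + 84.027672)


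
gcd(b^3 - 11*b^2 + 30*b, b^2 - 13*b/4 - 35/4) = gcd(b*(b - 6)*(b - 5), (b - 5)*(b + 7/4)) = b - 5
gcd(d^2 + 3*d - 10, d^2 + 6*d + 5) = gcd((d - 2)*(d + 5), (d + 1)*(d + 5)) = d + 5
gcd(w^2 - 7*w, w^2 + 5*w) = w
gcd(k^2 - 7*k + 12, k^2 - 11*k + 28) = k - 4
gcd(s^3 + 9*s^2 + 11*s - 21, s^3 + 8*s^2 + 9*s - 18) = s^2 + 2*s - 3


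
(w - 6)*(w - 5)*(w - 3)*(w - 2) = w^4 - 16*w^3 + 91*w^2 - 216*w + 180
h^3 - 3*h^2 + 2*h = h*(h - 2)*(h - 1)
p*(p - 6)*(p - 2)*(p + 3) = p^4 - 5*p^3 - 12*p^2 + 36*p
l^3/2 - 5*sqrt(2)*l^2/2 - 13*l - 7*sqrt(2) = (l/2 + sqrt(2)/2)*(l - 7*sqrt(2))*(l + sqrt(2))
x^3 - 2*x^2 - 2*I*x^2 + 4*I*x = x*(x - 2)*(x - 2*I)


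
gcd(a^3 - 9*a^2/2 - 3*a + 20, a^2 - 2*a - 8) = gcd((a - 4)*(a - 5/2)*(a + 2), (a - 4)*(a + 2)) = a^2 - 2*a - 8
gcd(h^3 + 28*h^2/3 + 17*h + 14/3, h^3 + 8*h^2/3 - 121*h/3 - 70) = h + 7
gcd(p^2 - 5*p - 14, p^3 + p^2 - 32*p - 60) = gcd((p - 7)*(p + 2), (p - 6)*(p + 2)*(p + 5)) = p + 2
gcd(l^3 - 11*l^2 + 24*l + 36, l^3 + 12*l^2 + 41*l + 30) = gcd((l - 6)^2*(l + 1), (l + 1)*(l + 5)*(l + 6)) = l + 1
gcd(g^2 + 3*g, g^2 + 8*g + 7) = 1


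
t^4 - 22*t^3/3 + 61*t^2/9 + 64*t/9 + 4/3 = (t - 6)*(t - 2)*(t + 1/3)^2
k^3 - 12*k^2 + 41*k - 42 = (k - 7)*(k - 3)*(k - 2)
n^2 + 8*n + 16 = (n + 4)^2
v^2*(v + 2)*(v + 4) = v^4 + 6*v^3 + 8*v^2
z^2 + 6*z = z*(z + 6)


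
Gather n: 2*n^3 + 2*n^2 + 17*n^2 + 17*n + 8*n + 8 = 2*n^3 + 19*n^2 + 25*n + 8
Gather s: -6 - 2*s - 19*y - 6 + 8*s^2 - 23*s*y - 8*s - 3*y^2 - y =8*s^2 + s*(-23*y - 10) - 3*y^2 - 20*y - 12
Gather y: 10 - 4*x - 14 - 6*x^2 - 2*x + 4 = -6*x^2 - 6*x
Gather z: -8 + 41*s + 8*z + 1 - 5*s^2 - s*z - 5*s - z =-5*s^2 + 36*s + z*(7 - s) - 7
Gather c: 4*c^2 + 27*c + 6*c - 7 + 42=4*c^2 + 33*c + 35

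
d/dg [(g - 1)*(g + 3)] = 2*g + 2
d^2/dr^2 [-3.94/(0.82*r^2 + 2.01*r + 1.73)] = (5.298512*r^2 + 12.987816*r - 3.94*(1.64*r + 2.01)*(3.28*r + 4.02) + 11.178568)/(0.82*r^2 + 2.01*r + 1.73)^3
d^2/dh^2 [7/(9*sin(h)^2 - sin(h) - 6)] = 7*(324*sin(h)^4 - 27*sin(h)^3 - 269*sin(h)^2 + 48*sin(h) - 110)/(-9*sin(h)^2 + sin(h) + 6)^3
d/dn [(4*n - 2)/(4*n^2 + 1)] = 4*(-4*n^2 + 4*n + 1)/(16*n^4 + 8*n^2 + 1)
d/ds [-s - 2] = -1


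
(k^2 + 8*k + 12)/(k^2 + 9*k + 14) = (k + 6)/(k + 7)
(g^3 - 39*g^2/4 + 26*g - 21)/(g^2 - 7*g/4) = g - 8 + 12/g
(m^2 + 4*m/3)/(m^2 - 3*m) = (m + 4/3)/(m - 3)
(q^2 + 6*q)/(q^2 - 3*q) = (q + 6)/(q - 3)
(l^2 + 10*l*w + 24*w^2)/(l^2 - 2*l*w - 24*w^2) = (-l - 6*w)/(-l + 6*w)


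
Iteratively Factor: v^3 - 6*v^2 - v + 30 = (v - 5)*(v^2 - v - 6) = (v - 5)*(v + 2)*(v - 3)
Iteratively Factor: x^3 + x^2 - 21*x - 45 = (x + 3)*(x^2 - 2*x - 15) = (x - 5)*(x + 3)*(x + 3)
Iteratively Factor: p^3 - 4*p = (p - 2)*(p^2 + 2*p) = p*(p - 2)*(p + 2)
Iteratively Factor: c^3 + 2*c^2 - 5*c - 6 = (c - 2)*(c^2 + 4*c + 3) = (c - 2)*(c + 1)*(c + 3)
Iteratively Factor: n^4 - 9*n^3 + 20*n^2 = (n - 5)*(n^3 - 4*n^2) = n*(n - 5)*(n^2 - 4*n) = n*(n - 5)*(n - 4)*(n)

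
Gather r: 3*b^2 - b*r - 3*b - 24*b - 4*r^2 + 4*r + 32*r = 3*b^2 - 27*b - 4*r^2 + r*(36 - b)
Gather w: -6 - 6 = -12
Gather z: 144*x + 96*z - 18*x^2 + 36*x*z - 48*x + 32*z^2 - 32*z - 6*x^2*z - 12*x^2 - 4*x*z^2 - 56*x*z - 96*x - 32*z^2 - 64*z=-30*x^2 - 4*x*z^2 + z*(-6*x^2 - 20*x)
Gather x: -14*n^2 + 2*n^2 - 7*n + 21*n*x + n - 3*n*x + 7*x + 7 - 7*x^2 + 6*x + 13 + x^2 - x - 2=-12*n^2 - 6*n - 6*x^2 + x*(18*n + 12) + 18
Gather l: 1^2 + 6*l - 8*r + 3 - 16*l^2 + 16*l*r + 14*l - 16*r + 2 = -16*l^2 + l*(16*r + 20) - 24*r + 6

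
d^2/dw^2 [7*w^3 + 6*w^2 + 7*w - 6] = 42*w + 12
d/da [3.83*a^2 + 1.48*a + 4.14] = 7.66*a + 1.48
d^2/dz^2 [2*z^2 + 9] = 4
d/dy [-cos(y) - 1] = sin(y)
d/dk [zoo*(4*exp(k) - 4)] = zoo*exp(k)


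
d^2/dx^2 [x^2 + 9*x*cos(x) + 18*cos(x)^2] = -9*x*cos(x) + 72*sin(x)^2 - 18*sin(x) - 34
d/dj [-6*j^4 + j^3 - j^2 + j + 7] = -24*j^3 + 3*j^2 - 2*j + 1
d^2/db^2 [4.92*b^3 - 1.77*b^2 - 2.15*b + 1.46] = 29.52*b - 3.54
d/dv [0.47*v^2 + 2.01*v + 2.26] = 0.94*v + 2.01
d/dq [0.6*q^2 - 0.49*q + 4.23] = 1.2*q - 0.49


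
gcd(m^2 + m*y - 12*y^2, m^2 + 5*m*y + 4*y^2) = m + 4*y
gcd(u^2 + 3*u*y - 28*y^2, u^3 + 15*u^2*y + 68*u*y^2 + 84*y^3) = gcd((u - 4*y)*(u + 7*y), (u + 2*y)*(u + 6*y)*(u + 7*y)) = u + 7*y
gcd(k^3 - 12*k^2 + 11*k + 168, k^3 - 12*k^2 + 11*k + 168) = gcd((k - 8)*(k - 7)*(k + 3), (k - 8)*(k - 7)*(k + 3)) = k^3 - 12*k^2 + 11*k + 168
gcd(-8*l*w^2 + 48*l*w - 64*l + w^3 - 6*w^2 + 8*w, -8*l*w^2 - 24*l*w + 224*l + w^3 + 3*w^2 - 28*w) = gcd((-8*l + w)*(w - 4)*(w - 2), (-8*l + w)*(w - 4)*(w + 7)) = -8*l*w + 32*l + w^2 - 4*w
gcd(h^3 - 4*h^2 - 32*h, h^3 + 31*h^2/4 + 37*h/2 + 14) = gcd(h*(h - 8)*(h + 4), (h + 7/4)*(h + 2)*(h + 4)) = h + 4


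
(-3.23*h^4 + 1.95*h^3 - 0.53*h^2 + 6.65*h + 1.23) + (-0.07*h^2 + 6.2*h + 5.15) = -3.23*h^4 + 1.95*h^3 - 0.6*h^2 + 12.85*h + 6.38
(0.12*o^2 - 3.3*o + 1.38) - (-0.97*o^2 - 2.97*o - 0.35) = 1.09*o^2 - 0.33*o + 1.73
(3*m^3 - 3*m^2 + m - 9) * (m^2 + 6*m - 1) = 3*m^5 + 15*m^4 - 20*m^3 - 55*m + 9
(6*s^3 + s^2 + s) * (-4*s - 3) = -24*s^4 - 22*s^3 - 7*s^2 - 3*s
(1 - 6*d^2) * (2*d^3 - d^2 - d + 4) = -12*d^5 + 6*d^4 + 8*d^3 - 25*d^2 - d + 4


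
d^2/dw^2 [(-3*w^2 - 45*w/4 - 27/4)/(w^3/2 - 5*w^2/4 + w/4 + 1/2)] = 6*(-16*w^6 - 180*w^5 + 258*w^4 + 467*w^3 - 489*w^2 - 207*w - 85)/(8*w^9 - 60*w^8 + 162*w^7 - 161*w^6 - 39*w^5 + 159*w^4 - 35*w^3 - 54*w^2 + 12*w + 8)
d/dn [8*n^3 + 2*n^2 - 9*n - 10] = 24*n^2 + 4*n - 9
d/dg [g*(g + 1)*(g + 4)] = 3*g^2 + 10*g + 4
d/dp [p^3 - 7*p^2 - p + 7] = 3*p^2 - 14*p - 1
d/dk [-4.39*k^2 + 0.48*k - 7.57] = 0.48 - 8.78*k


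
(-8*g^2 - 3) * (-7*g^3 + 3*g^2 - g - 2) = 56*g^5 - 24*g^4 + 29*g^3 + 7*g^2 + 3*g + 6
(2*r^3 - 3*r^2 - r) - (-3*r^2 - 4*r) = 2*r^3 + 3*r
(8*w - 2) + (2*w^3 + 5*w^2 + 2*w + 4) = 2*w^3 + 5*w^2 + 10*w + 2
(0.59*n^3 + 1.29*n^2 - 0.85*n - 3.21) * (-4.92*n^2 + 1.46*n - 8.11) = -2.9028*n^5 - 5.4854*n^4 + 1.2805*n^3 + 4.0903*n^2 + 2.2069*n + 26.0331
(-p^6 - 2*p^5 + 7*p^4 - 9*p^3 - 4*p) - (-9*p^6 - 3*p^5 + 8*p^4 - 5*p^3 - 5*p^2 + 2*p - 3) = 8*p^6 + p^5 - p^4 - 4*p^3 + 5*p^2 - 6*p + 3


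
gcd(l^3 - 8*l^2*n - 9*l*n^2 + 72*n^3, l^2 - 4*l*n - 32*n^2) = l - 8*n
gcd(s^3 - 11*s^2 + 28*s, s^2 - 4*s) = s^2 - 4*s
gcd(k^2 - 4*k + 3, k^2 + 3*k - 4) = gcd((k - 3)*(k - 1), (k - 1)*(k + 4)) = k - 1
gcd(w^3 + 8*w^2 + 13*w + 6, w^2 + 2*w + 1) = w^2 + 2*w + 1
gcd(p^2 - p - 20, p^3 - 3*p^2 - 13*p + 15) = p - 5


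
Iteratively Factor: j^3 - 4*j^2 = (j)*(j^2 - 4*j) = j*(j - 4)*(j)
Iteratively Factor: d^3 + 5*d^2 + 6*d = (d + 3)*(d^2 + 2*d) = (d + 2)*(d + 3)*(d)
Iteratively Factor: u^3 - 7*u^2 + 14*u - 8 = (u - 1)*(u^2 - 6*u + 8) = (u - 4)*(u - 1)*(u - 2)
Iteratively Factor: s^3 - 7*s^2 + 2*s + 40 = (s - 5)*(s^2 - 2*s - 8) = (s - 5)*(s + 2)*(s - 4)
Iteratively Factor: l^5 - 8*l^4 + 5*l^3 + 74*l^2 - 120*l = (l - 4)*(l^4 - 4*l^3 - 11*l^2 + 30*l) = (l - 4)*(l + 3)*(l^3 - 7*l^2 + 10*l) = (l - 4)*(l - 2)*(l + 3)*(l^2 - 5*l) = l*(l - 4)*(l - 2)*(l + 3)*(l - 5)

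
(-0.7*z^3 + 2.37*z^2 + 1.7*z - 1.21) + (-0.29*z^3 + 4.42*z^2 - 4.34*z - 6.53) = -0.99*z^3 + 6.79*z^2 - 2.64*z - 7.74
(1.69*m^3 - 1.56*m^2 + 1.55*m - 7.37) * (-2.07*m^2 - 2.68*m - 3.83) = -3.4983*m^5 - 1.3*m^4 - 5.5004*m^3 + 17.0767*m^2 + 13.8151*m + 28.2271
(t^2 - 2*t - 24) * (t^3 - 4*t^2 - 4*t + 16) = t^5 - 6*t^4 - 20*t^3 + 120*t^2 + 64*t - 384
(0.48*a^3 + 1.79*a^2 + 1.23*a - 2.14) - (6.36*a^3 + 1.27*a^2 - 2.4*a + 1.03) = -5.88*a^3 + 0.52*a^2 + 3.63*a - 3.17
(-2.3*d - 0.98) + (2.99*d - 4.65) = 0.69*d - 5.63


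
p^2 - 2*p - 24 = (p - 6)*(p + 4)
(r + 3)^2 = r^2 + 6*r + 9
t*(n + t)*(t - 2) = n*t^2 - 2*n*t + t^3 - 2*t^2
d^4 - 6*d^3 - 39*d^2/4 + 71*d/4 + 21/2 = (d - 7)*(d - 3/2)*(d + 1/2)*(d + 2)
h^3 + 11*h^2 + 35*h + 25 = (h + 1)*(h + 5)^2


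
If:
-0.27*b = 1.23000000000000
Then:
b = -4.56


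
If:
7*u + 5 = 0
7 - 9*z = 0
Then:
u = -5/7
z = 7/9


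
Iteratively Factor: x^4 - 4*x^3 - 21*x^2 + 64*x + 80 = (x + 4)*(x^3 - 8*x^2 + 11*x + 20) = (x - 4)*(x + 4)*(x^2 - 4*x - 5) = (x - 5)*(x - 4)*(x + 4)*(x + 1)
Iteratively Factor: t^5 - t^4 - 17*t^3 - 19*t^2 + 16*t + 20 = (t + 1)*(t^4 - 2*t^3 - 15*t^2 - 4*t + 20) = (t - 1)*(t + 1)*(t^3 - t^2 - 16*t - 20) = (t - 1)*(t + 1)*(t + 2)*(t^2 - 3*t - 10) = (t - 1)*(t + 1)*(t + 2)^2*(t - 5)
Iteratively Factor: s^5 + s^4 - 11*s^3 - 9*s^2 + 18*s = (s)*(s^4 + s^3 - 11*s^2 - 9*s + 18) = s*(s - 1)*(s^3 + 2*s^2 - 9*s - 18) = s*(s - 3)*(s - 1)*(s^2 + 5*s + 6) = s*(s - 3)*(s - 1)*(s + 2)*(s + 3)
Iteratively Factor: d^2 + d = (d)*(d + 1)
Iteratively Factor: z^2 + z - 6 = (z - 2)*(z + 3)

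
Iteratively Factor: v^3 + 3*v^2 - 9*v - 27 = (v + 3)*(v^2 - 9) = (v - 3)*(v + 3)*(v + 3)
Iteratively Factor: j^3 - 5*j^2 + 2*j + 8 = (j - 2)*(j^2 - 3*j - 4) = (j - 4)*(j - 2)*(j + 1)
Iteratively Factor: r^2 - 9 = (r + 3)*(r - 3)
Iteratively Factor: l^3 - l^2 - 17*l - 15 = (l + 1)*(l^2 - 2*l - 15) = (l + 1)*(l + 3)*(l - 5)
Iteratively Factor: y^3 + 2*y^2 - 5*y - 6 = (y + 3)*(y^2 - y - 2) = (y - 2)*(y + 3)*(y + 1)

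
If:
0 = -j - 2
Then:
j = -2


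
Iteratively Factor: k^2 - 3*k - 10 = (k - 5)*(k + 2)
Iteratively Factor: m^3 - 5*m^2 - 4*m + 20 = (m - 5)*(m^2 - 4) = (m - 5)*(m - 2)*(m + 2)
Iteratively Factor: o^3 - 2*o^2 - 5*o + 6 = (o - 1)*(o^2 - o - 6) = (o - 1)*(o + 2)*(o - 3)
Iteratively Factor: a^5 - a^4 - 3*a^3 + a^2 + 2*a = (a - 1)*(a^4 - 3*a^2 - 2*a) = (a - 1)*(a + 1)*(a^3 - a^2 - 2*a) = (a - 2)*(a - 1)*(a + 1)*(a^2 + a) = a*(a - 2)*(a - 1)*(a + 1)*(a + 1)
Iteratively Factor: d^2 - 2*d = (d - 2)*(d)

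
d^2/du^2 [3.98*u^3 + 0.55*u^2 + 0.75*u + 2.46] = 23.88*u + 1.1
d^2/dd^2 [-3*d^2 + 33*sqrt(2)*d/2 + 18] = -6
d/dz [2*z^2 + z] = 4*z + 1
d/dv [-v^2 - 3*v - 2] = -2*v - 3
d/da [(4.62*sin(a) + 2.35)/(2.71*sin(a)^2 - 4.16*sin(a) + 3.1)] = (-12.5202*sin(a)^2 - 12.737*sin(a) + 24.098)*cos(a)/(7.3441*sin(a)^4 - 22.5472*sin(a)^3 + 34.1076*sin(a)^2 - 25.792*sin(a) + 9.61)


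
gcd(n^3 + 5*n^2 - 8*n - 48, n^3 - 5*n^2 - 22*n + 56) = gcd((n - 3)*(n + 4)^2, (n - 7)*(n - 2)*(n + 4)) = n + 4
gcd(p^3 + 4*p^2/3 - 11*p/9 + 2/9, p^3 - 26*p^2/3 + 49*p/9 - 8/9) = p^2 - 2*p/3 + 1/9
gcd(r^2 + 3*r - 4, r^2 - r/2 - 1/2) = r - 1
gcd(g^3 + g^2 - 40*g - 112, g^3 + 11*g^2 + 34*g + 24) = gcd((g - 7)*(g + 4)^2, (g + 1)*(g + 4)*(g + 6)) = g + 4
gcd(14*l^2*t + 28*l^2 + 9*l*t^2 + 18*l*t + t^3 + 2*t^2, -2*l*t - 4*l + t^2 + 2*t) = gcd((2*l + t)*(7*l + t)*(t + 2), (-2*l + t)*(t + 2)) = t + 2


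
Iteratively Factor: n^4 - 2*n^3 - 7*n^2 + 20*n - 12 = (n - 2)*(n^3 - 7*n + 6) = (n - 2)*(n + 3)*(n^2 - 3*n + 2) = (n - 2)*(n - 1)*(n + 3)*(n - 2)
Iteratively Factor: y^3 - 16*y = (y + 4)*(y^2 - 4*y) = (y - 4)*(y + 4)*(y)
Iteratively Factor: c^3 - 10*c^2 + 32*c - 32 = (c - 2)*(c^2 - 8*c + 16) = (c - 4)*(c - 2)*(c - 4)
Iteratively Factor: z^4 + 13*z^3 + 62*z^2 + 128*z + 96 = (z + 4)*(z^3 + 9*z^2 + 26*z + 24) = (z + 2)*(z + 4)*(z^2 + 7*z + 12) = (z + 2)*(z + 4)^2*(z + 3)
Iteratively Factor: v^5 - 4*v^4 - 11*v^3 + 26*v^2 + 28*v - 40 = (v - 1)*(v^4 - 3*v^3 - 14*v^2 + 12*v + 40) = (v - 1)*(v + 2)*(v^3 - 5*v^2 - 4*v + 20) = (v - 2)*(v - 1)*(v + 2)*(v^2 - 3*v - 10) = (v - 5)*(v - 2)*(v - 1)*(v + 2)*(v + 2)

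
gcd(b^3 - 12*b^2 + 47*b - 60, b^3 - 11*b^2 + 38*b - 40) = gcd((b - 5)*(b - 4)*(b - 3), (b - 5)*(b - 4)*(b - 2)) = b^2 - 9*b + 20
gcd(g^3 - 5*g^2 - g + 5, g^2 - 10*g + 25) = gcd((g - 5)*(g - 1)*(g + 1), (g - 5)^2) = g - 5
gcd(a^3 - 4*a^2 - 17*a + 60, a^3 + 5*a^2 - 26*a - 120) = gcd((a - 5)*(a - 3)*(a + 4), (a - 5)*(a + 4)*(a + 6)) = a^2 - a - 20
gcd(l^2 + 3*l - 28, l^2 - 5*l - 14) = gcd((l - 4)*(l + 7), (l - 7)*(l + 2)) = 1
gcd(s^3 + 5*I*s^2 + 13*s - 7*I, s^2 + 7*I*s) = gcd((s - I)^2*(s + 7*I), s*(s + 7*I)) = s + 7*I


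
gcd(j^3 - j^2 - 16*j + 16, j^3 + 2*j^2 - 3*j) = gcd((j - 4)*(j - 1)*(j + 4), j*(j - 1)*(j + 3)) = j - 1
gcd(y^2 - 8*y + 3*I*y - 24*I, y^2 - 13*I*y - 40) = 1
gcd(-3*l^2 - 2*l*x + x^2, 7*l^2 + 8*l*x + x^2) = l + x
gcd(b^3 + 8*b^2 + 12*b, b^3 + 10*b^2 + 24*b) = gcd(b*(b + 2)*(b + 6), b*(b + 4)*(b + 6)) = b^2 + 6*b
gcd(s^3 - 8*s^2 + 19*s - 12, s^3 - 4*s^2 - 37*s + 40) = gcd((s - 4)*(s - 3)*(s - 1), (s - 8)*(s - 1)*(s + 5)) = s - 1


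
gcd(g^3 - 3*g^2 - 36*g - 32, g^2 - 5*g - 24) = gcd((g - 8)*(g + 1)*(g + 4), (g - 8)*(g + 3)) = g - 8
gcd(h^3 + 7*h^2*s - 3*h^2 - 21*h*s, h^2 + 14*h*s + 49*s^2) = h + 7*s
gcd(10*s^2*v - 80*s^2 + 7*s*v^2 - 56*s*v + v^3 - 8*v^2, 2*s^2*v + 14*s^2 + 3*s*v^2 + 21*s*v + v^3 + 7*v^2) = 2*s + v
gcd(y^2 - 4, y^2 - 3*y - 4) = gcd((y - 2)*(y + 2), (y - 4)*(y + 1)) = 1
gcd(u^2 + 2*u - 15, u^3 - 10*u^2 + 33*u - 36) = u - 3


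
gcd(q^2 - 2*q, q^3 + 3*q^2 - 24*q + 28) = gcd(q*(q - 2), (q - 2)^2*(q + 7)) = q - 2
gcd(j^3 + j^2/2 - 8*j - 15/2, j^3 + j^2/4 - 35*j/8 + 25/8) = j + 5/2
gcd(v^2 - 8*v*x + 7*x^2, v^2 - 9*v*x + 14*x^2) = -v + 7*x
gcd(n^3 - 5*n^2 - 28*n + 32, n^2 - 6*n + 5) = n - 1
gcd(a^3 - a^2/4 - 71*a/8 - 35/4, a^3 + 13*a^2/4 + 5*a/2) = a^2 + 13*a/4 + 5/2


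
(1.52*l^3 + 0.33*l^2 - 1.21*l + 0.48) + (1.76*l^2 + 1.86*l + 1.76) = 1.52*l^3 + 2.09*l^2 + 0.65*l + 2.24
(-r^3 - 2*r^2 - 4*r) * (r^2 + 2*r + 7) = -r^5 - 4*r^4 - 15*r^3 - 22*r^2 - 28*r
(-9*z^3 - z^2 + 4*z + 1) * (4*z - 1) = -36*z^4 + 5*z^3 + 17*z^2 - 1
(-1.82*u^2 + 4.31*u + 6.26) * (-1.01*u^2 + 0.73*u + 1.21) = 1.8382*u^4 - 5.6817*u^3 - 5.3785*u^2 + 9.7849*u + 7.5746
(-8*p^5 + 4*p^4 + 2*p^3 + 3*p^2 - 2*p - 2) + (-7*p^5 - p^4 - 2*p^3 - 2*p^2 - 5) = -15*p^5 + 3*p^4 + p^2 - 2*p - 7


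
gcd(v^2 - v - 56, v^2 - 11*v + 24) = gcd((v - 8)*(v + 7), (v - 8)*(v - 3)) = v - 8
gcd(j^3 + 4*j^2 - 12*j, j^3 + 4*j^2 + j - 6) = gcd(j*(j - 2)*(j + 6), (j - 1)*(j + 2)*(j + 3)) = 1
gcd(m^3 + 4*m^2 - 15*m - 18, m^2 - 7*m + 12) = m - 3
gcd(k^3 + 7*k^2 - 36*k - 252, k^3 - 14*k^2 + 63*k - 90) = k - 6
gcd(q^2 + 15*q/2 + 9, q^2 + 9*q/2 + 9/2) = q + 3/2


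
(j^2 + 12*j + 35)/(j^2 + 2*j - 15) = (j + 7)/(j - 3)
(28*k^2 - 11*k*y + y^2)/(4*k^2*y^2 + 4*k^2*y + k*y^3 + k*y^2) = (28*k^2 - 11*k*y + y^2)/(k*y*(4*k*y + 4*k + y^2 + y))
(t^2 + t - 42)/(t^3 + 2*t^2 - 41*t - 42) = 1/(t + 1)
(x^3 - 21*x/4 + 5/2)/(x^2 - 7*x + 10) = (x^2 + 2*x - 5/4)/(x - 5)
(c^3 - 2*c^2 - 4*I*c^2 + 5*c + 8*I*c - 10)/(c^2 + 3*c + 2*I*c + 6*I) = (c^3 + c^2*(-2 - 4*I) + c*(5 + 8*I) - 10)/(c^2 + c*(3 + 2*I) + 6*I)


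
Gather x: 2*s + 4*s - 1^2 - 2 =6*s - 3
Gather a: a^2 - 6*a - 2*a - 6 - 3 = a^2 - 8*a - 9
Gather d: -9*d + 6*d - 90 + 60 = -3*d - 30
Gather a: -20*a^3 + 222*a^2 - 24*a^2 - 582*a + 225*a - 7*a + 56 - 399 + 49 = -20*a^3 + 198*a^2 - 364*a - 294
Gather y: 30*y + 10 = 30*y + 10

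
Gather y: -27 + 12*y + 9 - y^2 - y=-y^2 + 11*y - 18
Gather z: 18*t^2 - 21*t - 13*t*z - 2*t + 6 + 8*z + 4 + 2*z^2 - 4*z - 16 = 18*t^2 - 23*t + 2*z^2 + z*(4 - 13*t) - 6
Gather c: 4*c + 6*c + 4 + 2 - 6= 10*c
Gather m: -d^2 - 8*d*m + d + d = -d^2 - 8*d*m + 2*d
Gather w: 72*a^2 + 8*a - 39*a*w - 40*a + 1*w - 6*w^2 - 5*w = 72*a^2 - 32*a - 6*w^2 + w*(-39*a - 4)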